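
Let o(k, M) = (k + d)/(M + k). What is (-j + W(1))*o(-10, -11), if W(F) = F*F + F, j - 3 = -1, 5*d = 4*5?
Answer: 0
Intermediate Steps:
d = 4 (d = (4*5)/5 = (⅕)*20 = 4)
j = 2 (j = 3 - 1 = 2)
W(F) = F + F² (W(F) = F² + F = F + F²)
o(k, M) = (4 + k)/(M + k) (o(k, M) = (k + 4)/(M + k) = (4 + k)/(M + k))
(-j + W(1))*o(-10, -11) = (-1*2 + 1*(1 + 1))*((4 - 10)/(-11 - 10)) = (-2 + 1*2)*(-6/(-21)) = (-2 + 2)*(-1/21*(-6)) = 0*(2/7) = 0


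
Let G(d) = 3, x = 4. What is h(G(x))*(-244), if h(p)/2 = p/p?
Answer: -488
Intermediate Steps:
h(p) = 2 (h(p) = 2*(p/p) = 2*1 = 2)
h(G(x))*(-244) = 2*(-244) = -488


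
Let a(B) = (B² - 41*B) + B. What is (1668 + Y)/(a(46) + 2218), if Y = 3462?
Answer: 2565/1247 ≈ 2.0569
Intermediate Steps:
a(B) = B² - 40*B
(1668 + Y)/(a(46) + 2218) = (1668 + 3462)/(46*(-40 + 46) + 2218) = 5130/(46*6 + 2218) = 5130/(276 + 2218) = 5130/2494 = 5130*(1/2494) = 2565/1247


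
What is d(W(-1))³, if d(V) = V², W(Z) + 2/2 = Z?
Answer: 64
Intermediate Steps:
W(Z) = -1 + Z
d(W(-1))³ = ((-1 - 1)²)³ = ((-2)²)³ = 4³ = 64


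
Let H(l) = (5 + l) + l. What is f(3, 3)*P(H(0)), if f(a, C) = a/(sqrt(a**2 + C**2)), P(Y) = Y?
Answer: 5*sqrt(2)/2 ≈ 3.5355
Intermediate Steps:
H(l) = 5 + 2*l
f(a, C) = a/sqrt(C**2 + a**2) (f(a, C) = a/(sqrt(C**2 + a**2)) = a/sqrt(C**2 + a**2))
f(3, 3)*P(H(0)) = (3/sqrt(3**2 + 3**2))*(5 + 2*0) = (3/sqrt(9 + 9))*(5 + 0) = (3/sqrt(18))*5 = (3*(sqrt(2)/6))*5 = (sqrt(2)/2)*5 = 5*sqrt(2)/2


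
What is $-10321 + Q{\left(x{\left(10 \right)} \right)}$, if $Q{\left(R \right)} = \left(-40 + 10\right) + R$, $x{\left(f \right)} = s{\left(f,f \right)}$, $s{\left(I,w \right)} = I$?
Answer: $-10341$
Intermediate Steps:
$x{\left(f \right)} = f$
$Q{\left(R \right)} = -30 + R$
$-10321 + Q{\left(x{\left(10 \right)} \right)} = -10321 + \left(-30 + 10\right) = -10321 - 20 = -10341$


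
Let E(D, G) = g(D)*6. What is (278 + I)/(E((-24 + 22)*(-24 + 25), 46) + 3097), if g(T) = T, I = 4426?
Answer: 4704/3085 ≈ 1.5248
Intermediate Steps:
E(D, G) = 6*D (E(D, G) = D*6 = 6*D)
(278 + I)/(E((-24 + 22)*(-24 + 25), 46) + 3097) = (278 + 4426)/(6*((-24 + 22)*(-24 + 25)) + 3097) = 4704/(6*(-2*1) + 3097) = 4704/(6*(-2) + 3097) = 4704/(-12 + 3097) = 4704/3085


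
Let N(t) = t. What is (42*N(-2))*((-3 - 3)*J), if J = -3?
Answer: -1512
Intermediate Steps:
(42*N(-2))*((-3 - 3)*J) = (42*(-2))*((-3 - 3)*(-3)) = -(-504)*(-3) = -84*18 = -1512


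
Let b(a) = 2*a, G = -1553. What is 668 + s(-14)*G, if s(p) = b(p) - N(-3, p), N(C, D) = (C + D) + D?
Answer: -3991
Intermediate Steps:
N(C, D) = C + 2*D
s(p) = 3 (s(p) = 2*p - (-3 + 2*p) = 2*p + (3 - 2*p) = 3)
668 + s(-14)*G = 668 + 3*(-1553) = 668 - 4659 = -3991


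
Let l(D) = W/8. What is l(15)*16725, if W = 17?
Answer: 284325/8 ≈ 35541.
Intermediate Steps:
l(D) = 17/8
l(15)*16725 = (17/8)*16725 = 284325/8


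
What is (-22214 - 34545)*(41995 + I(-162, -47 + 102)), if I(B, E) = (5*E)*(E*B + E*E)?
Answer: 89473752420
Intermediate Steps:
I(B, E) = 5*E*(E² + B*E) (I(B, E) = (5*E)*(B*E + E²) = (5*E)*(E² + B*E) = 5*E*(E² + B*E))
(-22214 - 34545)*(41995 + I(-162, -47 + 102)) = (-22214 - 34545)*(41995 + 5*(-47 + 102)²*(-162 + (-47 + 102))) = -56759*(41995 + 5*55²*(-162 + 55)) = -56759*(41995 + 5*3025*(-107)) = -56759*(41995 - 1618375) = -56759*(-1576380) = 89473752420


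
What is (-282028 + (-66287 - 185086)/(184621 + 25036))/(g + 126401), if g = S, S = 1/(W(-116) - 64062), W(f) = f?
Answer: -3794806361662882/1700771837131689 ≈ -2.2312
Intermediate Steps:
S = -1/64178 (S = 1/(-116 - 64062) = 1/(-64178) = -1/64178 ≈ -1.5582e-5)
g = -1/64178 ≈ -1.5582e-5
(-282028 + (-66287 - 185086)/(184621 + 25036))/(g + 126401) = (-282028 + (-66287 - 185086)/(184621 + 25036))/(-1/64178 + 126401) = (-282028 - 251373/209657)/(8112163377/64178) = (-282028 - 251373*1/209657)*(64178/8112163377) = (-282028 - 251373/209657)*(64178/8112163377) = -59129395769/209657*64178/8112163377 = -3794806361662882/1700771837131689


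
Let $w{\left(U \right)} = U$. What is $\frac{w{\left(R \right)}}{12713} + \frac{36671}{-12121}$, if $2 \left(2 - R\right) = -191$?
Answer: $- \frac{930033251}{308188546} \approx -3.0177$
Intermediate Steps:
$R = \frac{195}{2}$ ($R = 2 - - \frac{191}{2} = 2 + \frac{191}{2} = \frac{195}{2} \approx 97.5$)
$\frac{w{\left(R \right)}}{12713} + \frac{36671}{-12121} = \frac{195}{2 \cdot 12713} + \frac{36671}{-12121} = \frac{195}{2} \cdot \frac{1}{12713} + 36671 \left(- \frac{1}{12121}\right) = \frac{195}{25426} - \frac{36671}{12121} = - \frac{930033251}{308188546}$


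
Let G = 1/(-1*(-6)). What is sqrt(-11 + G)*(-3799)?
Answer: -3799*I*sqrt(390)/6 ≈ -12504.0*I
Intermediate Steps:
G = 1/6 ≈ 0.16667
sqrt(-11 + G)*(-3799) = sqrt(-11 + 1/6)*(-3799) = sqrt(-65/6)*(-3799) = (I*sqrt(390)/6)*(-3799) = -3799*I*sqrt(390)/6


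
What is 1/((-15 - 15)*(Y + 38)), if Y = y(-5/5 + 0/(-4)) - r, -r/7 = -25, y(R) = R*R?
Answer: 1/4080 ≈ 0.00024510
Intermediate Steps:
y(R) = R²
r = 175 (r = -7*(-25) = 175)
Y = -174 (Y = (-5/5 + 0/(-4))² - 1*175 = (-5*⅕ + 0*(-¼))² - 175 = (-1 + 0)² - 175 = (-1)² - 175 = 1 - 175 = -174)
1/((-15 - 15)*(Y + 38)) = 1/((-15 - 15)*(-174 + 38)) = 1/(-30*(-136)) = 1/4080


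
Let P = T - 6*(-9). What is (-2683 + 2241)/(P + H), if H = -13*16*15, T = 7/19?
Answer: 8398/58247 ≈ 0.14418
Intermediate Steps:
T = 7/19 (T = 7*(1/19) = 7/19 ≈ 0.36842)
H = -3120 (H = -208*15 = -3120)
P = 1033/19 (P = 7/19 - 6*(-9) = 7/19 + 54 = 1033/19 ≈ 54.368)
(-2683 + 2241)/(P + H) = (-2683 + 2241)/(1033/19 - 3120) = -442/(-58247/19) = -442*(-19/58247) = 8398/58247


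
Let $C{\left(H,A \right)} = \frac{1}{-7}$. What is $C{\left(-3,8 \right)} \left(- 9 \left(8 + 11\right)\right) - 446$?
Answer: $- \frac{2951}{7} \approx -421.57$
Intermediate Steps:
$C{\left(H,A \right)} = - \frac{1}{7}$
$C{\left(-3,8 \right)} \left(- 9 \left(8 + 11\right)\right) - 446 = - \frac{\left(-9\right) \left(8 + 11\right)}{7} - 446 = - \frac{\left(-9\right) 19}{7} - 446 = \left(- \frac{1}{7}\right) \left(-171\right) - 446 = \frac{171}{7} - 446 = - \frac{2951}{7}$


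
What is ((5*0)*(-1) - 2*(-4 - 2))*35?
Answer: 420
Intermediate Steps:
((5*0)*(-1) - 2*(-4 - 2))*35 = (0*(-1) - 2*(-6))*35 = (0 + 12)*35 = 12*35 = 420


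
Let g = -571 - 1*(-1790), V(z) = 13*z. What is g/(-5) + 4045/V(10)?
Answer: -27649/130 ≈ -212.68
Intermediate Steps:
g = 1219 (g = -571 + 1790 = 1219)
g/(-5) + 4045/V(10) = 1219/(-5) + 4045/((13*10)) = 1219*(-⅕) + 4045/130 = -1219/5 + 4045*(1/130) = -1219/5 + 809/26 = -27649/130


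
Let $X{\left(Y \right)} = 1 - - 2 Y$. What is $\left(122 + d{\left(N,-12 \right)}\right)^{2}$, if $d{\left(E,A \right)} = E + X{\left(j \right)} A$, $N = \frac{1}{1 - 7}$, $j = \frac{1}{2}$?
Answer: $\frac{344569}{36} \approx 9571.4$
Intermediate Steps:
$j = \frac{1}{2} \approx 0.5$
$X{\left(Y \right)} = 1 + 2 Y$
$N = - \frac{1}{6}$ ($N = \frac{1}{-6} = - \frac{1}{6} \approx -0.16667$)
$d{\left(E,A \right)} = E + 2 A$ ($d{\left(E,A \right)} = E + \left(1 + 2 \cdot \frac{1}{2}\right) A = E + \left(1 + 1\right) A = E + 2 A$)
$\left(122 + d{\left(N,-12 \right)}\right)^{2} = \left(122 + \left(- \frac{1}{6} + 2 \left(-12\right)\right)\right)^{2} = \left(122 - \frac{145}{6}\right)^{2} = \left(\frac{587}{6}\right)^{2} = \frac{344569}{36}$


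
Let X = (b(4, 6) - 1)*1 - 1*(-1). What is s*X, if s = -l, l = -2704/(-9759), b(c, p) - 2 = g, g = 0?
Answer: -5408/9759 ≈ -0.55416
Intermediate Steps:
b(c, p) = 2 (b(c, p) = 2 + 0 = 2)
l = 2704/9759 (l = -2704*(-1/9759) = 2704/9759 ≈ 0.27708)
X = 2 (X = (2 - 1)*1 - 1*(-1) = 1*1 + 1 = 1 + 1 = 2)
s = -2704/9759 (s = -1*2704/9759 = -2704/9759 ≈ -0.27708)
s*X = -2704/9759*2 = -5408/9759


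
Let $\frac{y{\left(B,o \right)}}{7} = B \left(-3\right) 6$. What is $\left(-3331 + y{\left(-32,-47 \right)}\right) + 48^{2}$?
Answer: $3005$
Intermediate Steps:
$y{\left(B,o \right)} = - 126 B$ ($y{\left(B,o \right)} = 7 B \left(-3\right) 6 = 7 - 3 B 6 = 7 \left(- 18 B\right) = - 126 B$)
$\left(-3331 + y{\left(-32,-47 \right)}\right) + 48^{2} = \left(-3331 - -4032\right) + 48^{2} = \left(-3331 + 4032\right) + 2304 = 701 + 2304 = 3005$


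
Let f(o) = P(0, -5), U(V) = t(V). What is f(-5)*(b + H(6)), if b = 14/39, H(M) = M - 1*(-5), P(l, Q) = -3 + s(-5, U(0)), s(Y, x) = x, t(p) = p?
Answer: -443/13 ≈ -34.077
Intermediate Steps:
U(V) = V
P(l, Q) = -3 (P(l, Q) = -3 + 0 = -3)
f(o) = -3
H(M) = 5 + M (H(M) = M + 5 = 5 + M)
b = 14/39 (b = 14*(1/39) = 14/39 ≈ 0.35897)
f(-5)*(b + H(6)) = -3*(14/39 + (5 + 6)) = -3*(14/39 + 11) = -3*443/39 = -443/13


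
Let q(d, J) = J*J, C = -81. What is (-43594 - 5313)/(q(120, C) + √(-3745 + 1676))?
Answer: -320878827/43048790 + 48907*I*√2069/43048790 ≈ -7.4538 + 0.051676*I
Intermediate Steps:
q(d, J) = J²
(-43594 - 5313)/(q(120, C) + √(-3745 + 1676)) = (-43594 - 5313)/((-81)² + √(-3745 + 1676)) = -48907/(6561 + √(-2069)) = -48907/(6561 + I*√2069)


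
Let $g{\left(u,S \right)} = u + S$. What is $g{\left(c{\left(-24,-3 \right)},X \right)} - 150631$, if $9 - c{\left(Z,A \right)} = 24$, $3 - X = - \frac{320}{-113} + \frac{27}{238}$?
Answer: $- \frac{4051472053}{26894} \approx -1.5065 \cdot 10^{5}$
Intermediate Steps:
$X = \frac{1471}{26894}$ ($X = 3 - \left(- \frac{320}{-113} + \frac{27}{238}\right) = 3 - \left(\left(-320\right) \left(- \frac{1}{113}\right) + 27 \cdot \frac{1}{238}\right) = 3 - \left(\frac{320}{113} + \frac{27}{238}\right) = 3 - \frac{79211}{26894} = \frac{1471}{26894} \approx 0.054696$)
$c{\left(Z,A \right)} = -15$ ($c{\left(Z,A \right)} = 9 - 24 = -15$)
$g{\left(u,S \right)} = S + u$
$g{\left(c{\left(-24,-3 \right)},X \right)} - 150631 = \left(\frac{1471}{26894} - 15\right) - 150631 = - \frac{401939}{26894} - 150631 = - \frac{4051472053}{26894}$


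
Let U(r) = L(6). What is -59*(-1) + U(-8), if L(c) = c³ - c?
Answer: 269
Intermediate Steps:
U(r) = 210 (U(r) = 6³ - 1*6 = 216 - 6 = 210)
-59*(-1) + U(-8) = -59*(-1) + 210 = 59 + 210 = 269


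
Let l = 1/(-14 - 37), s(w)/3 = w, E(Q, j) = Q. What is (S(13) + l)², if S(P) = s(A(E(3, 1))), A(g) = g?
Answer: 209764/2601 ≈ 80.647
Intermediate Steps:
s(w) = 3*w
S(P) = 9 (S(P) = 3*3 = 9)
l = -1/51 (l = 1/(-51) = -1/51 ≈ -0.019608)
(S(13) + l)² = (9 - 1/51)² = (458/51)² = 209764/2601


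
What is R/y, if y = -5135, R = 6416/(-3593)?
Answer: 6416/18450055 ≈ 0.00034775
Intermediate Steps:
R = -6416/3593 (R = 6416*(-1/3593) = -6416/3593 ≈ -1.7857)
R/y = -6416/3593/(-5135) = -6416/3593*(-1/5135) = 6416/18450055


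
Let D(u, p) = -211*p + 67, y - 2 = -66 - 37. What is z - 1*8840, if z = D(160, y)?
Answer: 12538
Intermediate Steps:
y = -101 (y = 2 + (-66 - 37) = 2 - 103 = -101)
D(u, p) = 67 - 211*p
z = 21378 (z = 67 - 211*(-101) = 67 + 21311 = 21378)
z - 1*8840 = 21378 - 1*8840 = 21378 - 8840 = 12538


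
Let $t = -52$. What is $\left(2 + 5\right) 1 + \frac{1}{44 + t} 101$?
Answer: $- \frac{45}{8} \approx -5.625$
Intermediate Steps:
$\left(2 + 5\right) 1 + \frac{1}{44 + t} 101 = \left(2 + 5\right) 1 + \frac{1}{44 - 52} \cdot 101 = 7 \cdot 1 + \frac{1}{-8} \cdot 101 = 7 - \frac{101}{8} = - \frac{45}{8}$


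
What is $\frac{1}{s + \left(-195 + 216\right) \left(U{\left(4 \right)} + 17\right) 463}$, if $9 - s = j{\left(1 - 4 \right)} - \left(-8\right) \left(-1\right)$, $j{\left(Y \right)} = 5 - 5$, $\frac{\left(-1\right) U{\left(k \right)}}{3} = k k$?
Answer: $- \frac{1}{301396} \approx -3.3179 \cdot 10^{-6}$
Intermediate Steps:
$U{\left(k \right)} = - 3 k^{2}$ ($U{\left(k \right)} = - 3 k k = - 3 k^{2}$)
$j{\left(Y \right)} = 0$
$s = 17$ ($s = 9 - \left(0 - \left(-8\right) \left(-1\right)\right) = 9 - \left(0 - 8\right) = 9 - -8 = 9 + 8 = 17$)
$\frac{1}{s + \left(-195 + 216\right) \left(U{\left(4 \right)} + 17\right) 463} = \frac{1}{17 + \left(-195 + 216\right) \left(- 3 \cdot 4^{2} + 17\right) 463} = \frac{1}{17 + 21 \left(\left(-3\right) 16 + 17\right) 463} = \frac{1}{17 + 21 \left(-48 + 17\right) 463} = \frac{1}{17 + 21 \left(-31\right) 463} = \frac{1}{17 - 301413} = \frac{1}{-301396} = - \frac{1}{301396}$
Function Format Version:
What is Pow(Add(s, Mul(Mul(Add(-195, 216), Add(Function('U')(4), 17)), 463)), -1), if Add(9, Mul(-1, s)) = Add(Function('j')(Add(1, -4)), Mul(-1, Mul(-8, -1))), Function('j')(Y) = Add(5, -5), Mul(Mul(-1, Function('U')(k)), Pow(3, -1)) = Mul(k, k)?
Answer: Rational(-1, 301396) ≈ -3.3179e-6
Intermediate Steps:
Function('U')(k) = Mul(-3, Pow(k, 2)) (Function('U')(k) = Mul(-3, Mul(k, k)) = Mul(-3, Pow(k, 2)))
Function('j')(Y) = 0
s = 17 (s = Add(9, Mul(-1, Add(0, Mul(-1, Mul(-8, -1))))) = Add(9, Mul(-1, Add(0, Mul(-1, 8)))) = Add(9, Mul(-1, Add(0, -8))) = Add(9, Mul(-1, -8)) = Add(9, 8) = 17)
Pow(Add(s, Mul(Mul(Add(-195, 216), Add(Function('U')(4), 17)), 463)), -1) = Pow(Add(17, Mul(Mul(Add(-195, 216), Add(Mul(-3, Pow(4, 2)), 17)), 463)), -1) = Pow(Add(17, Mul(Mul(21, Add(Mul(-3, 16), 17)), 463)), -1) = Pow(Add(17, Mul(Mul(21, Add(-48, 17)), 463)), -1) = Pow(Add(17, Mul(Mul(21, -31), 463)), -1) = Pow(Add(17, Mul(-651, 463)), -1) = Pow(Add(17, -301413), -1) = Pow(-301396, -1) = Rational(-1, 301396)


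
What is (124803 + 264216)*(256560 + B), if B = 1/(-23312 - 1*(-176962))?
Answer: 15335301704825019/153650 ≈ 9.9807e+10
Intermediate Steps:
B = 1/153650 (B = 1/(-23312 + 176962) = 1/153650 ≈ 6.5083e-6)
(124803 + 264216)*(256560 + B) = (124803 + 264216)*(256560 + 1/153650) = 389019*(39420444001/153650) = 15335301704825019/153650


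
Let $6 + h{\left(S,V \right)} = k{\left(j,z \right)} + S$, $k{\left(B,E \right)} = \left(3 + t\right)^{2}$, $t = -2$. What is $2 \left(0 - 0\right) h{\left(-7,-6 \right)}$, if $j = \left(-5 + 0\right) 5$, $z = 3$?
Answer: $0$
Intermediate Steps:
$j = -25$ ($j = \left(-5\right) 5 = -25$)
$k{\left(B,E \right)} = 1$ ($k{\left(B,E \right)} = \left(3 - 2\right)^{2} = 1^{2} = 1$)
$h{\left(S,V \right)} = -5 + S$ ($h{\left(S,V \right)} = -6 + \left(1 + S\right) = -5 + S$)
$2 \left(0 - 0\right) h{\left(-7,-6 \right)} = 2 \left(0 - 0\right) \left(-5 - 7\right) = 2 \left(0 + 0\right) \left(-12\right) = 2 \cdot 0 \left(-12\right) = 0 \left(-12\right) = 0$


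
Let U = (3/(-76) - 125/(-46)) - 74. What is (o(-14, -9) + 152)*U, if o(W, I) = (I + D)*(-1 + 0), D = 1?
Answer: -4986840/437 ≈ -11412.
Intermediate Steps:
o(W, I) = -1 - I (o(W, I) = (I + 1)*(-1 + 0) = (1 + I)*(-1) = -1 - I)
U = -124671/1748 (U = (3*(-1/76) - 125*(-1/46)) - 74 = (-3/76 + 125/46) - 74 = 4681/1748 - 74 = -124671/1748 ≈ -71.322)
(o(-14, -9) + 152)*U = ((-1 - 1*(-9)) + 152)*(-124671/1748) = ((-1 + 9) + 152)*(-124671/1748) = (8 + 152)*(-124671/1748) = 160*(-124671/1748) = -4986840/437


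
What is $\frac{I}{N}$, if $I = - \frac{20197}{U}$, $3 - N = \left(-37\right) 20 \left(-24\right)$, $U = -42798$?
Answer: $- \frac{20197}{759964086} \approx -2.6576 \cdot 10^{-5}$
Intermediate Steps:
$N = -17757$ ($N = 3 - \left(-37\right) 20 \left(-24\right) = 3 - \left(-740\right) \left(-24\right) = 3 - 17760 = -17757$)
$I = \frac{20197}{42798}$ ($I = - \frac{20197}{-42798} = \left(-20197\right) \left(- \frac{1}{42798}\right) = \frac{20197}{42798} \approx 0.47191$)
$\frac{I}{N} = \frac{20197}{42798 \left(-17757\right)} = \frac{20197}{42798} \left(- \frac{1}{17757}\right) = - \frac{20197}{759964086}$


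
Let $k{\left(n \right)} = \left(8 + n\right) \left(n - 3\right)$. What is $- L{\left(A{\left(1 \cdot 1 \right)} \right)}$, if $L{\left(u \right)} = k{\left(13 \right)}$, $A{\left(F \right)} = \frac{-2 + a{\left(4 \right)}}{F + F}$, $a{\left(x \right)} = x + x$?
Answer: $-210$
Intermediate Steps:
$k{\left(n \right)} = \left(-3 + n\right) \left(8 + n\right)$ ($k{\left(n \right)} = \left(8 + n\right) \left(-3 + n\right) = \left(-3 + n\right) \left(8 + n\right)$)
$a{\left(x \right)} = 2 x$
$A{\left(F \right)} = \frac{3}{F}$ ($A{\left(F \right)} = \frac{-2 + 2 \cdot 4}{F + F} = \frac{-2 + 8}{2 F} = 6 \frac{1}{2 F} = \frac{3}{F}$)
$L{\left(u \right)} = 210$ ($L{\left(u \right)} = -24 + 13^{2} + 5 \cdot 13 = -24 + 169 + 65 = 210$)
$- L{\left(A{\left(1 \cdot 1 \right)} \right)} = \left(-1\right) 210 = -210$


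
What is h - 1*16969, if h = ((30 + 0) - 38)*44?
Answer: -17321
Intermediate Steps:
h = -352 (h = (30 - 38)*44 = -8*44 = -352)
h - 1*16969 = -352 - 1*16969 = -352 - 16969 = -17321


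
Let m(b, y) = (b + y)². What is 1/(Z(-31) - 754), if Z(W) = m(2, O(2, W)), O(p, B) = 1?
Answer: -1/745 ≈ -0.0013423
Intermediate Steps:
Z(W) = 9 (Z(W) = (2 + 1)² = 3² = 9)
1/(Z(-31) - 754) = 1/(9 - 754) = 1/(-745) = -1/745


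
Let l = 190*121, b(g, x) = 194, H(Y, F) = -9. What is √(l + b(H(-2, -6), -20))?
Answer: 12*√161 ≈ 152.26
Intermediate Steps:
l = 22990
√(l + b(H(-2, -6), -20)) = √(22990 + 194) = √23184 = 12*√161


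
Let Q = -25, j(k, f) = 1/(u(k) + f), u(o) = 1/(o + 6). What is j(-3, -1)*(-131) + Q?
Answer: 343/2 ≈ 171.50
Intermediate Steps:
u(o) = 1/(6 + o)
j(k, f) = 1/(f + 1/(6 + k)) (j(k, f) = 1/(1/(6 + k) + f) = 1/(f + 1/(6 + k)))
j(-3, -1)*(-131) + Q = ((6 - 3)/(1 - (6 - 3)))*(-131) - 25 = (3/(1 - 1*3))*(-131) - 25 = (3/(1 - 3))*(-131) - 25 = (3/(-2))*(-131) - 25 = -½*3*(-131) - 25 = -3/2*(-131) - 25 = 393/2 - 25 = 343/2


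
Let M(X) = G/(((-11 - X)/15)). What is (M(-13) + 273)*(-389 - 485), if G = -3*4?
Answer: -159942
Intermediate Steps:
G = -12
M(X) = -12/(-11/15 - X/15) (M(X) = -12*15/(-11 - X) = -12/(-11/15 - X/15))
(M(-13) + 273)*(-389 - 485) = (180/(11 - 13) + 273)*(-389 - 485) = (180/(-2) + 273)*(-874) = (180*(-½) + 273)*(-874) = (-90 + 273)*(-874) = 183*(-874) = -159942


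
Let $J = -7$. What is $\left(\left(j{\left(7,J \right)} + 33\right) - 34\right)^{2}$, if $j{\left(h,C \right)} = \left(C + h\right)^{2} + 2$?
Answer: $1$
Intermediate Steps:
$j{\left(h,C \right)} = 2 + \left(C + h\right)^{2}$
$\left(\left(j{\left(7,J \right)} + 33\right) - 34\right)^{2} = \left(\left(\left(2 + \left(-7 + 7\right)^{2}\right) + 33\right) - 34\right)^{2} = \left(\left(\left(2 + 0^{2}\right) + 33\right) - 34\right)^{2} = \left(\left(\left(2 + 0\right) + 33\right) - 34\right)^{2} = \left(\left(2 + 33\right) - 34\right)^{2} = \left(35 - 34\right)^{2} = 1^{2} = 1$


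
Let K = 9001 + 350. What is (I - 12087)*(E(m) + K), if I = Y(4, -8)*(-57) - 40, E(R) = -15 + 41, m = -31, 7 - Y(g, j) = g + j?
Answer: -119594258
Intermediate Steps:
K = 9351
Y(g, j) = 7 - g - j (Y(g, j) = 7 - (g + j) = 7 + (-g - j) = 7 - g - j)
E(R) = 26
I = -667 (I = (7 - 1*4 - 1*(-8))*(-57) - 40 = (7 - 4 + 8)*(-57) - 40 = 11*(-57) - 40 = -627 - 40 = -667)
(I - 12087)*(E(m) + K) = (-667 - 12087)*(26 + 9351) = -12754*9377 = -119594258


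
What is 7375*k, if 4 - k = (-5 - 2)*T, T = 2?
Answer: 132750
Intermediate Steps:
k = 18 (k = 4 - (-5 - 2)*2 = 4 - (-7)*2 = 4 - 1*(-14) = 4 + 14 = 18)
7375*k = 7375*18 = 132750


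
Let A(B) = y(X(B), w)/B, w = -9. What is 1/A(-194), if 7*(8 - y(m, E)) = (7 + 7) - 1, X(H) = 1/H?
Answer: -1358/43 ≈ -31.581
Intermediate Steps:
X(H) = 1/H
y(m, E) = 43/7 (y(m, E) = 8 - ((7 + 7) - 1)/7 = 8 - (14 - 1)/7 = 8 - 1/7*13 = 8 - 13/7 = 43/7)
A(B) = 43/(7*B)
1/A(-194) = 1/((43/7)/(-194)) = 1/((43/7)*(-1/194)) = 1/(-43/1358) = -1358/43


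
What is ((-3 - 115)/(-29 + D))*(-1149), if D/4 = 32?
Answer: 45194/33 ≈ 1369.5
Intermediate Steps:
D = 128 (D = 4*32 = 128)
((-3 - 115)/(-29 + D))*(-1149) = ((-3 - 115)/(-29 + 128))*(-1149) = -118/99*(-1149) = 45194/33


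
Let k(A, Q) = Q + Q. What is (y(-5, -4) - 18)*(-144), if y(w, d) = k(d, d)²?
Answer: -6624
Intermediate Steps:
k(A, Q) = 2*Q
y(w, d) = 4*d² (y(w, d) = (2*d)² = 4*d²)
(y(-5, -4) - 18)*(-144) = (4*(-4)² - 18)*(-144) = (4*16 - 18)*(-144) = (64 - 18)*(-144) = 46*(-144) = -6624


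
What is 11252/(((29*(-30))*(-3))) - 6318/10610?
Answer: 177403/47745 ≈ 3.7156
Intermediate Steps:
11252/(((29*(-30))*(-3))) - 6318/10610 = 11252/((-870*(-3))) - 6318*1/10610 = 11252/2610 - 3159/5305 = 11252*(1/2610) - 3159/5305 = 194/45 - 3159/5305 = 177403/47745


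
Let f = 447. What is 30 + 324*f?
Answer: 144858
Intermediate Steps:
30 + 324*f = 30 + 324*447 = 30 + 144828 = 144858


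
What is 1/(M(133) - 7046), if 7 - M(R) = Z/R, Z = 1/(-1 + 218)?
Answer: -28861/203152580 ≈ -0.00014207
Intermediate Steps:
Z = 1/217 ≈ 0.0046083
M(R) = 7 - 1/(217*R)
1/(M(133) - 7046) = 1/((7 - 1/217/133) - 7046) = 1/((7 - 1/217*1/133) - 7046) = 1/((7 - 1/28861) - 7046) = 1/(202026/28861 - 7046) = 1/(-203152580/28861) = -28861/203152580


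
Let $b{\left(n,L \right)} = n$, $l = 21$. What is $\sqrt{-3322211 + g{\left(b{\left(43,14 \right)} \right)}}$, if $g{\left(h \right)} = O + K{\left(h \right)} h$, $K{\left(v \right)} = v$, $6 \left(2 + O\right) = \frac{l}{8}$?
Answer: $\frac{i \sqrt{53125817}}{4} \approx 1822.2 i$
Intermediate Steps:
$O = - \frac{25}{16}$ ($O = -2 + \frac{21 \cdot \frac{1}{8}}{6} = -2 + \frac{1}{6} \cdot \frac{21}{8} = -2 + \frac{7}{16} = - \frac{25}{16} \approx -1.5625$)
$g{\left(h \right)} = - \frac{25}{16} + h^{2}$ ($g{\left(h \right)} = - \frac{25}{16} + h h = - \frac{25}{16} + h^{2}$)
$\sqrt{-3322211 + g{\left(b{\left(43,14 \right)} \right)}} = \sqrt{-3322211 - \left(\frac{25}{16} - 43^{2}\right)} = \sqrt{-3322211 + \left(- \frac{25}{16} + 1849\right)} = \sqrt{-3322211 + \frac{29559}{16}} = \sqrt{- \frac{53125817}{16}} = \frac{i \sqrt{53125817}}{4}$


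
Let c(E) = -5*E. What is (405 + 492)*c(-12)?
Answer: 53820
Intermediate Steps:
(405 + 492)*c(-12) = (405 + 492)*(-5*(-12)) = 897*60 = 53820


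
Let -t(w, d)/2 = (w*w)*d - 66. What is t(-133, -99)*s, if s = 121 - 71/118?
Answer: 24880392339/59 ≈ 4.2170e+8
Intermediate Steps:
s = 14207/118 (s = 121 - 71/118 = 14207/118 ≈ 120.40)
t(w, d) = 132 - 2*d*w² (t(w, d) = -2*((w*w)*d - 66) = -2*(w²*d - 66) = -2*(d*w² - 66) = -2*(-66 + d*w²) = 132 - 2*d*w²)
t(-133, -99)*s = (132 - 2*(-99)*(-133)²)*(14207/118) = (132 - 2*(-99)*17689)*(14207/118) = (132 + 3502422)*(14207/118) = 3502554*(14207/118) = 24880392339/59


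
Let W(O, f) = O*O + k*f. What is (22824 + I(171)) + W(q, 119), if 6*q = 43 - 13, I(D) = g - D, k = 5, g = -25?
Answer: 23248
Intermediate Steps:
I(D) = -25 - D
q = 5 (q = (43 - 13)/6 = (⅙)*30 = 5)
W(O, f) = O² + 5*f (W(O, f) = O*O + 5*f = O² + 5*f)
(22824 + I(171)) + W(q, 119) = (22824 + (-25 - 1*171)) + (5² + 5*119) = (22824 + (-25 - 171)) + (25 + 595) = (22824 - 196) + 620 = 22628 + 620 = 23248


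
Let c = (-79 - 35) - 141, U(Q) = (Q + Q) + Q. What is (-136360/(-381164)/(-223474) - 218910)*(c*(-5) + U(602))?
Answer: -1025907372300347745/1521075781 ≈ -6.7446e+8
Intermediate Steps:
U(Q) = 3*Q (U(Q) = 2*Q + Q = 3*Q)
c = -255 (c = -114 - 141 = -255)
(-136360/(-381164)/(-223474) - 218910)*(c*(-5) + U(602)) = (-136360/(-381164)/(-223474) - 218910)*(-255*(-5) + 3*602) = (-136360*(-1/381164)*(-1/223474) - 218910)*(1275 + 1806) = ((4870/13613)*(-1/223474) - 218910)*3081 = (-2435/1521075781 - 218910)*3081 = -332978699221145/1521075781*3081 = -1025907372300347745/1521075781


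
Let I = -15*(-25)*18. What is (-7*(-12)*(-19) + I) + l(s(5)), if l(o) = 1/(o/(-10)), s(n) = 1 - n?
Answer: 10313/2 ≈ 5156.5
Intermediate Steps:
l(o) = -10/o (l(o) = 1/(o*(-⅒)) = 1/(-o/10) = -10/o)
I = 6750 (I = 375*18 = 6750)
(-7*(-12)*(-19) + I) + l(s(5)) = (-7*(-12)*(-19) + 6750) - 10/(1 - 1*5) = (84*(-19) + 6750) - 10/(1 - 5) = (-1596 + 6750) - 10/(-4) = 5154 - 10*(-¼) = 5154 + 5/2 = 10313/2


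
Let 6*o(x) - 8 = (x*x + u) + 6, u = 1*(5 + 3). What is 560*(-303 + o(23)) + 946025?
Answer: 2483315/3 ≈ 8.2777e+5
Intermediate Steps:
u = 8 (u = 1*8 = 8)
o(x) = 11/3 + x²/6 (o(x) = 4/3 + ((x*x + 8) + 6)/6 = 4/3 + ((x² + 8) + 6)/6 = 4/3 + ((8 + x²) + 6)/6 = 4/3 + (14 + x²)/6 = 4/3 + (7/3 + x²/6) = 11/3 + x²/6)
560*(-303 + o(23)) + 946025 = 560*(-303 + (11/3 + (⅙)*23²)) + 946025 = 560*(-303 + (11/3 + (⅙)*529)) + 946025 = 560*(-303 + (11/3 + 529/6)) + 946025 = 560*(-303 + 551/6) + 946025 = 560*(-1267/6) + 946025 = -354760/3 + 946025 = 2483315/3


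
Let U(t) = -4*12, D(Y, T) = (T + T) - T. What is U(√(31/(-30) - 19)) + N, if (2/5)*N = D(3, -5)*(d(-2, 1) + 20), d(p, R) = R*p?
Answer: -273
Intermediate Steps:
D(Y, T) = T (D(Y, T) = 2*T - T = T)
N = -225 (N = 5*(-5*(1*(-2) + 20))/2 = 5*(-5*(-2 + 20))/2 = 5*(-5*18)/2 = (5/2)*(-90) = -225)
U(t) = -48
U(√(31/(-30) - 19)) + N = -48 - 225 = -273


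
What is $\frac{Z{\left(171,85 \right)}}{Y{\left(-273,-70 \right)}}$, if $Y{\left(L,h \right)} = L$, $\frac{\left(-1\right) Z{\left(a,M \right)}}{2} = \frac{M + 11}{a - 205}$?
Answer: $- \frac{32}{1547} \approx -0.020685$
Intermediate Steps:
$Z{\left(a,M \right)} = - \frac{2 \left(11 + M\right)}{-205 + a}$ ($Z{\left(a,M \right)} = - 2 \frac{M + 11}{a - 205} = - 2 \frac{11 + M}{-205 + a} = - \frac{2 \left(11 + M\right)}{-205 + a}$)
$\frac{Z{\left(171,85 \right)}}{Y{\left(-273,-70 \right)}} = \frac{2 \frac{1}{-205 + 171} \left(-11 - 85\right)}{-273} = \frac{2 \left(-11 - 85\right)}{-34} \left(- \frac{1}{273}\right) = 2 \left(- \frac{1}{34}\right) \left(-96\right) \left(- \frac{1}{273}\right) = \frac{96}{17} \left(- \frac{1}{273}\right) = - \frac{32}{1547}$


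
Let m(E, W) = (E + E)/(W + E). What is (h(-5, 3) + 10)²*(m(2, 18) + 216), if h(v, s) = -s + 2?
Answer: 87561/5 ≈ 17512.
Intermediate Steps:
h(v, s) = 2 - s
m(E, W) = 2*E/(E + W) (m(E, W) = (2*E)/(E + W) = 2*E/(E + W))
(h(-5, 3) + 10)²*(m(2, 18) + 216) = ((2 - 1*3) + 10)²*(2*2/(2 + 18) + 216) = ((2 - 3) + 10)²*(2*2/20 + 216) = (-1 + 10)²*(2*2*(1/20) + 216) = 9²*(⅕ + 216) = 81*(1081/5) = 87561/5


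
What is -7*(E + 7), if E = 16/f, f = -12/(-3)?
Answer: -77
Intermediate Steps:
f = 4 (f = -12*(-⅓) = 4)
E = 4 (E = 16/4 = 16*(¼) = 4)
-7*(E + 7) = -7*(4 + 7) = -7*11 = -77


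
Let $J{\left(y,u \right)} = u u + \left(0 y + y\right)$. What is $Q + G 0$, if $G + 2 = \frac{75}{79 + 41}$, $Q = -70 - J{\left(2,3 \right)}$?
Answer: $-81$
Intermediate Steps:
$J{\left(y,u \right)} = y + u^{2}$ ($J{\left(y,u \right)} = u^{2} + \left(0 + y\right) = u^{2} + y = y + u^{2}$)
$Q = -81$ ($Q = -70 - \left(2 + 3^{2}\right) = -70 - \left(2 + 9\right) = -70 - 11 = -81$)
$G = - \frac{11}{8}$ ($G = -2 + \frac{75}{79 + 41} = -2 + \frac{75}{120} = -2 + 75 \cdot \frac{1}{120} = -2 + \frac{5}{8} = - \frac{11}{8} \approx -1.375$)
$Q + G 0 = -81 - 0 = -81 + 0 = -81$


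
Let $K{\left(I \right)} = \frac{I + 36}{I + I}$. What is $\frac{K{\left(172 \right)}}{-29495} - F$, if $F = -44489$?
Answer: $\frac{56424731339}{1268285} \approx 44489.0$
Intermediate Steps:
$K{\left(I \right)} = \frac{36 + I}{2 I}$
$\frac{K{\left(172 \right)}}{-29495} - F = \frac{\frac{1}{2} \cdot \frac{1}{172} \left(36 + 172\right)}{-29495} - -44489 = \frac{1}{2} \cdot \frac{1}{172} \cdot 208 \left(- \frac{1}{29495}\right) + 44489 = \frac{26}{43} \left(- \frac{1}{29495}\right) + 44489 = - \frac{26}{1268285} + 44489 = \frac{56424731339}{1268285}$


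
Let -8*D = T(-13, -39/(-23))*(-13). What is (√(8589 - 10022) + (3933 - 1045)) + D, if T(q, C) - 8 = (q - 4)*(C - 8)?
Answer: 565829/184 + I*√1433 ≈ 3075.2 + 37.855*I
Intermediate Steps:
T(q, C) = 8 + (-8 + C)*(-4 + q) (T(q, C) = 8 + (q - 4)*(C - 8) = 8 + (-4 + q)*(-8 + C) = 8 + (-8 + C)*(-4 + q))
D = 34437/184 (D = -(40 - 8*(-13) - (-156)/(-23) - 39/(-23)*(-13))*(-13)/8 = -(40 + 104 - (-156)*(-1)/23 - 39*(-1/23)*(-13))*(-13)/8 = -(40 + 104 - 4*39/23 + (39/23)*(-13))*(-13)/8 = -(40 + 104 - 156/23 - 507/23)*(-13)/8 = -2649*(-13)/184 = -⅛*(-34437/23) = 34437/184 ≈ 187.16)
(√(8589 - 10022) + (3933 - 1045)) + D = (√(8589 - 10022) + (3933 - 1045)) + 34437/184 = (√(-1433) + 2888) + 34437/184 = (I*√1433 + 2888) + 34437/184 = (2888 + I*√1433) + 34437/184 = 565829/184 + I*√1433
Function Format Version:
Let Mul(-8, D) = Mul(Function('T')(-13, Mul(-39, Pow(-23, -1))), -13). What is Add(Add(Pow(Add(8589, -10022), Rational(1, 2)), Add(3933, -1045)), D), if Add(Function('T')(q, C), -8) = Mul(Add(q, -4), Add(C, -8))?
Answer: Add(Rational(565829, 184), Mul(I, Pow(1433, Rational(1, 2)))) ≈ Add(3075.2, Mul(37.855, I))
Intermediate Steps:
Function('T')(q, C) = Add(8, Mul(Add(-8, C), Add(-4, q))) (Function('T')(q, C) = Add(8, Mul(Add(q, -4), Add(C, -8))) = Add(8, Mul(Add(-4, q), Add(-8, C))) = Add(8, Mul(Add(-8, C), Add(-4, q))))
D = Rational(34437, 184) (D = Mul(Rational(-1, 8), Mul(Add(40, Mul(-8, -13), Mul(-4, Mul(-39, Pow(-23, -1))), Mul(Mul(-39, Pow(-23, -1)), -13)), -13)) = Mul(Rational(-1, 8), Mul(Add(40, 104, Mul(-4, Mul(-39, Rational(-1, 23))), Mul(Mul(-39, Rational(-1, 23)), -13)), -13)) = Mul(Rational(-1, 8), Mul(Add(40, 104, Mul(-4, Rational(39, 23)), Mul(Rational(39, 23), -13)), -13)) = Mul(Rational(-1, 8), Mul(Add(40, 104, Rational(-156, 23), Rational(-507, 23)), -13)) = Mul(Rational(-1, 8), Mul(Rational(2649, 23), -13)) = Mul(Rational(-1, 8), Rational(-34437, 23)) = Rational(34437, 184) ≈ 187.16)
Add(Add(Pow(Add(8589, -10022), Rational(1, 2)), Add(3933, -1045)), D) = Add(Add(Pow(Add(8589, -10022), Rational(1, 2)), Add(3933, -1045)), Rational(34437, 184)) = Add(Add(Pow(-1433, Rational(1, 2)), 2888), Rational(34437, 184)) = Add(Add(Mul(I, Pow(1433, Rational(1, 2))), 2888), Rational(34437, 184)) = Add(Add(2888, Mul(I, Pow(1433, Rational(1, 2)))), Rational(34437, 184)) = Add(Rational(565829, 184), Mul(I, Pow(1433, Rational(1, 2))))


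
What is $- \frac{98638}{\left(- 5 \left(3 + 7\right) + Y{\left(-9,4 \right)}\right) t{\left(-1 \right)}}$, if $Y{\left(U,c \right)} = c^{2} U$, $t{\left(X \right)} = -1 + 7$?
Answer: $\frac{49319}{582} \approx 84.741$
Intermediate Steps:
$t{\left(X \right)} = 6$
$Y{\left(U,c \right)} = U c^{2}$
$- \frac{98638}{\left(- 5 \left(3 + 7\right) + Y{\left(-9,4 \right)}\right) t{\left(-1 \right)}} = - \frac{98638}{\left(- 5 \left(3 + 7\right) - 9 \cdot 4^{2}\right) 6} = - \frac{98638}{\left(\left(-5\right) 10 - 144\right) 6} = - \frac{98638}{\left(-50 - 144\right) 6} = - \frac{98638}{\left(-194\right) 6} = - \frac{98638}{-1164} = \left(-98638\right) \left(- \frac{1}{1164}\right) = \frac{49319}{582}$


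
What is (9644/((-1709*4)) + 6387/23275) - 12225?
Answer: -486318720017/39776975 ≈ -12226.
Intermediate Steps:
(9644/((-1709*4)) + 6387/23275) - 12225 = (9644/(-6836) + 6387*(1/23275)) - 12225 = (9644*(-1/6836) + 6387/23275) - 12225 = (-2411/1709 + 6387/23275) - 12225 = -45200642/39776975 - 12225 = -486318720017/39776975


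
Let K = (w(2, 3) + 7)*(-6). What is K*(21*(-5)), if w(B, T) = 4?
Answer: 6930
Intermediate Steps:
K = -66 (K = (4 + 7)*(-6) = 11*(-6) = -66)
K*(21*(-5)) = -1386*(-5) = -66*(-105) = 6930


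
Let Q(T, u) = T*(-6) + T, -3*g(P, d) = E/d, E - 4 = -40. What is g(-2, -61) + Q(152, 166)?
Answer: -46372/61 ≈ -760.20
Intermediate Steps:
E = -36 (E = 4 - 40 = -36)
g(P, d) = 12/d (g(P, d) = -(-12)/d = 12/d)
Q(T, u) = -5*T (Q(T, u) = -6*T + T = -5*T)
g(-2, -61) + Q(152, 166) = 12/(-61) - 5*152 = 12*(-1/61) - 760 = -12/61 - 760 = -46372/61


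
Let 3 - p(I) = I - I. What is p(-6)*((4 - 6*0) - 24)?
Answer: -60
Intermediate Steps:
p(I) = 3 (p(I) = 3 - (I - I) = 3 - 1*0 = 3 + 0 = 3)
p(-6)*((4 - 6*0) - 24) = 3*((4 - 6*0) - 24) = 3*((4 + 0) - 24) = 3*(4 - 24) = 3*(-20) = -60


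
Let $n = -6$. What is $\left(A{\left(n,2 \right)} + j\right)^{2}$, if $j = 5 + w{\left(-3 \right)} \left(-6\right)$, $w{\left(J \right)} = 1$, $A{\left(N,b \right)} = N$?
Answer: $49$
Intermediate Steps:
$j = -1$ ($j = 5 + 1 \left(-6\right) = 5 - 6 = -1$)
$\left(A{\left(n,2 \right)} + j\right)^{2} = \left(-6 - 1\right)^{2} = \left(-7\right)^{2} = 49$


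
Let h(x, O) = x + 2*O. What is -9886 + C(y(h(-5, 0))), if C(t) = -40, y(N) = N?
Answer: -9926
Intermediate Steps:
-9886 + C(y(h(-5, 0))) = -9886 - 40 = -9926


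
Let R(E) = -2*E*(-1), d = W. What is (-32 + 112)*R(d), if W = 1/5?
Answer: 32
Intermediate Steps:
W = ⅕ (W = 1*(⅕) = ⅕ ≈ 0.20000)
d = ⅕ ≈ 0.20000
R(E) = 2*E
(-32 + 112)*R(d) = (-32 + 112)*(2*(⅕)) = 80*(⅖) = 32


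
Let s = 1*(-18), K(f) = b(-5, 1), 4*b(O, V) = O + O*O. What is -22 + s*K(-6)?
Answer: -112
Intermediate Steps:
b(O, V) = O/4 + O²/4 (b(O, V) = (O + O*O)/4 = (O + O²)/4 = O/4 + O²/4)
K(f) = 5 (K(f) = (¼)*(-5)*(1 - 5) = (¼)*(-5)*(-4) = 5)
s = -18
-22 + s*K(-6) = -22 - 18*5 = -22 - 90 = -112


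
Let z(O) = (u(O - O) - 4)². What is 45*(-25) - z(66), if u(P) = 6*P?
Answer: -1141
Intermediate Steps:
z(O) = 16 (z(O) = (6*(O - O) - 4)² = (6*0 - 4)² = (0 - 4)² = (-4)² = 16)
45*(-25) - z(66) = 45*(-25) - 1*16 = -1125 - 16 = -1141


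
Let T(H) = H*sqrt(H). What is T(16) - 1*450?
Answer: -386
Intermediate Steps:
T(H) = H**(3/2)
T(16) - 1*450 = 16**(3/2) - 1*450 = 64 - 450 = -386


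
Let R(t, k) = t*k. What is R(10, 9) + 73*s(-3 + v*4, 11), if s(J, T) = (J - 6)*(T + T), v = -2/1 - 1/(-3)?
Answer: -75212/3 ≈ -25071.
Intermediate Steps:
v = -5/3 (v = -2*1 - 1*(-⅓) = -2 + ⅓ = -5/3 ≈ -1.6667)
s(J, T) = 2*T*(-6 + J) (s(J, T) = (-6 + J)*(2*T) = 2*T*(-6 + J))
R(t, k) = k*t
R(10, 9) + 73*s(-3 + v*4, 11) = 9*10 + 73*(2*11*(-6 + (-3 - 5/3*4))) = 90 + 73*(2*11*(-6 + (-3 - 20/3))) = 90 + 73*(2*11*(-6 - 29/3)) = 90 + 73*(2*11*(-47/3)) = 90 + 73*(-1034/3) = 90 - 75482/3 = -75212/3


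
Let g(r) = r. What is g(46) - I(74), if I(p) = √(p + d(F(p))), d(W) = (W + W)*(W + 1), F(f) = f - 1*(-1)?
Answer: 46 - √11474 ≈ -61.117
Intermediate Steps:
F(f) = 1 + f (F(f) = f + 1 = 1 + f)
d(W) = 2*W*(1 + W) (d(W) = (2*W)*(1 + W) = 2*W*(1 + W))
I(p) = √(p + 2*(1 + p)*(2 + p)) (I(p) = √(p + 2*(1 + p)*(1 + (1 + p))) = √(p + 2*(1 + p)*(2 + p)))
g(46) - I(74) = 46 - √(74 + 2*(1 + 74)*(2 + 74)) = 46 - √(74 + 2*75*76) = 46 - √(74 + 11400) = 46 - √11474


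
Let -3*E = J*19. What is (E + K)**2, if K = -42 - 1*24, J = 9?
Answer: 15129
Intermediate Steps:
K = -66 (K = -42 - 24 = -66)
E = -57 (E = -3*19 = -1/3*171 = -57)
(E + K)**2 = (-57 - 66)**2 = (-123)**2 = 15129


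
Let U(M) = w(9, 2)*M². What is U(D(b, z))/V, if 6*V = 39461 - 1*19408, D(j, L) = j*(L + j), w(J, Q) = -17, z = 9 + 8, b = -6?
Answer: -40392/1823 ≈ -22.157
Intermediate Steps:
z = 17
V = 20053/6 (V = (39461 - 1*19408)/6 = (39461 - 19408)/6 = (⅙)*20053 = 20053/6 ≈ 3342.2)
U(M) = -17*M²
U(D(b, z))/V = (-17*36*(17 - 6)²)/(20053/6) = -17*(-6*11)²*(6/20053) = -17*(-66)²*(6/20053) = -17*4356*(6/20053) = -74052*6/20053 = -40392/1823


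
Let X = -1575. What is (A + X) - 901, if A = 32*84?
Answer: 212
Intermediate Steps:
A = 2688
(A + X) - 901 = (2688 - 1575) - 901 = 1113 - 901 = 212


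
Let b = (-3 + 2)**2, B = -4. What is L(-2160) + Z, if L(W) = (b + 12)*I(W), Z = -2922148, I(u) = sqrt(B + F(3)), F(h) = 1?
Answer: -2922148 + 13*I*sqrt(3) ≈ -2.9221e+6 + 22.517*I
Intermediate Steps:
I(u) = I*sqrt(3) (I(u) = sqrt(-4 + 1) = sqrt(-3) = I*sqrt(3))
b = 1 (b = (-1)**2 = 1)
L(W) = 13*I*sqrt(3) (L(W) = (1 + 12)*(I*sqrt(3)) = 13*(I*sqrt(3)) = 13*I*sqrt(3))
L(-2160) + Z = 13*I*sqrt(3) - 2922148 = -2922148 + 13*I*sqrt(3)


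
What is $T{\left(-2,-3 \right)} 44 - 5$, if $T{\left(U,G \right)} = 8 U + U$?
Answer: $-797$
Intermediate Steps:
$T{\left(U,G \right)} = 9 U$
$T{\left(-2,-3 \right)} 44 - 5 = 9 \left(-2\right) 44 - 5 = \left(-18\right) 44 - 5 = -792 - 5 = -797$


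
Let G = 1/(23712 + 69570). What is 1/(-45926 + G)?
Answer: -93282/4284069131 ≈ -2.1774e-5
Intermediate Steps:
G = 1/93282 ≈ 1.0720e-5
1/(-45926 + G) = 1/(-45926 + 1/93282) = 1/(-4284069131/93282) = -93282/4284069131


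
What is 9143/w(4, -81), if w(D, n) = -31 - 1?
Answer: -9143/32 ≈ -285.72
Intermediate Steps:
w(D, n) = -32
9143/w(4, -81) = 9143/(-32) = 9143*(-1/32) = -9143/32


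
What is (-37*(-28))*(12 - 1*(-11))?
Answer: 23828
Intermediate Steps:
(-37*(-28))*(12 - 1*(-11)) = 1036*(12 + 11) = 1036*23 = 23828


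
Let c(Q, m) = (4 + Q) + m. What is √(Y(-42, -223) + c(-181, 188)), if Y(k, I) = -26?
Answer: I*√15 ≈ 3.873*I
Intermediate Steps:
c(Q, m) = 4 + Q + m
√(Y(-42, -223) + c(-181, 188)) = √(-26 + (4 - 181 + 188)) = √(-26 + 11) = √(-15) = I*√15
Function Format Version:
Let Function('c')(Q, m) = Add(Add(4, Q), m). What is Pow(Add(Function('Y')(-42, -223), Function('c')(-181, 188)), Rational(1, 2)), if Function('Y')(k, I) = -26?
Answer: Mul(I, Pow(15, Rational(1, 2))) ≈ Mul(3.8730, I)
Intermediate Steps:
Function('c')(Q, m) = Add(4, Q, m)
Pow(Add(Function('Y')(-42, -223), Function('c')(-181, 188)), Rational(1, 2)) = Pow(Add(-26, Add(4, -181, 188)), Rational(1, 2)) = Pow(Add(-26, 11), Rational(1, 2)) = Pow(-15, Rational(1, 2)) = Mul(I, Pow(15, Rational(1, 2)))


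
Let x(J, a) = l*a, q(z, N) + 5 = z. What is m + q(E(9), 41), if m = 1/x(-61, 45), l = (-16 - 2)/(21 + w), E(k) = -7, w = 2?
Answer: -9743/810 ≈ -12.028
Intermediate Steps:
q(z, N) = -5 + z
l = -18/23 (l = (-16 - 2)/(21 + 2) = -18/23 ≈ -0.78261)
x(J, a) = -18*a/23
m = -23/810 (m = 1/(-18/23*45) = 1/(-810/23) = -23/810 ≈ -0.028395)
m + q(E(9), 41) = -23/810 + (-5 - 7) = -23/810 - 12 = -9743/810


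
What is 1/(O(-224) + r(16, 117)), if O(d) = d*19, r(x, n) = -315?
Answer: -1/4571 ≈ -0.00021877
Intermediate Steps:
O(d) = 19*d
1/(O(-224) + r(16, 117)) = 1/(19*(-224) - 315) = 1/(-4256 - 315) = 1/(-4571) = -1/4571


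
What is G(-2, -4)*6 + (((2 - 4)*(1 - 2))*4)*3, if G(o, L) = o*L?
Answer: 72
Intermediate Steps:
G(o, L) = L*o
G(-2, -4)*6 + (((2 - 4)*(1 - 2))*4)*3 = -4*(-2)*6 + (((2 - 4)*(1 - 2))*4)*3 = 8*6 + (-2*(-1)*4)*3 = 48 + (2*4)*3 = 48 + 8*3 = 48 + 24 = 72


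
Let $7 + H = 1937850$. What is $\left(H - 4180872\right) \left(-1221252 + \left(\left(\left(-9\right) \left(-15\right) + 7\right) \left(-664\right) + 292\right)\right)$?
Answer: $2950139406192$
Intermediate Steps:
$H = 1937843$ ($H = -7 + 1937850 = 1937843$)
$\left(H - 4180872\right) \left(-1221252 + \left(\left(\left(-9\right) \left(-15\right) + 7\right) \left(-664\right) + 292\right)\right) = \left(1937843 - 4180872\right) \left(-1221252 + \left(\left(\left(-9\right) \left(-15\right) + 7\right) \left(-664\right) + 292\right)\right) = - 2243029 \left(-1221252 + \left(\left(135 + 7\right) \left(-664\right) + 292\right)\right) = - 2243029 \left(-1221252 + \left(142 \left(-664\right) + 292\right)\right) = - 2243029 \left(-1221252 + \left(-94288 + 292\right)\right) = - 2243029 \left(-1221252 - 93996\right) = \left(-2243029\right) \left(-1315248\right) = 2950139406192$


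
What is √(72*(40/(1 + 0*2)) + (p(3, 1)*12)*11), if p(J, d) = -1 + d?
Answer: 24*√5 ≈ 53.666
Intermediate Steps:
√(72*(40/(1 + 0*2)) + (p(3, 1)*12)*11) = √(72*(40/(1 + 0*2)) + ((-1 + 1)*12)*11) = √(72*(40/(1 + 0)) + (0*12)*11) = √(72*(40/1) + 0*11) = √(72*(40*1) + 0) = √(72*40 + 0) = √(2880 + 0) = √2880 = 24*√5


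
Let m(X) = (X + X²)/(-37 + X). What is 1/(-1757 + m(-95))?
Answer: -66/120427 ≈ -0.00054805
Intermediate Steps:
m(X) = (X + X²)/(-37 + X)
1/(-1757 + m(-95)) = 1/(-1757 - 95*(1 - 95)/(-37 - 95)) = 1/(-1757 - 95*(-94)/(-132)) = 1/(-1757 - 95*(-1/132)*(-94)) = 1/(-1757 - 4465/66) = 1/(-120427/66) = -66/120427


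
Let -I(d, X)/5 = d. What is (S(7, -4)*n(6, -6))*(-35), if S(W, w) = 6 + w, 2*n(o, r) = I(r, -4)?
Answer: -1050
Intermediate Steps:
I(d, X) = -5*d
n(o, r) = -5*r/2 (n(o, r) = (-5*r)/2 = -5*r/2)
(S(7, -4)*n(6, -6))*(-35) = ((6 - 4)*(-5/2*(-6)))*(-35) = (2*15)*(-35) = 30*(-35) = -1050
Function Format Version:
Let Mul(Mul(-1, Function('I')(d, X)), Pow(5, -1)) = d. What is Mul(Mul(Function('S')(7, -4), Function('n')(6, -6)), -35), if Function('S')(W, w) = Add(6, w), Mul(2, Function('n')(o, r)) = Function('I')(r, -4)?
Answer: -1050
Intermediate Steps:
Function('I')(d, X) = Mul(-5, d)
Function('n')(o, r) = Mul(Rational(-5, 2), r) (Function('n')(o, r) = Mul(Rational(1, 2), Mul(-5, r)) = Mul(Rational(-5, 2), r))
Mul(Mul(Function('S')(7, -4), Function('n')(6, -6)), -35) = Mul(Mul(Add(6, -4), Mul(Rational(-5, 2), -6)), -35) = Mul(Mul(2, 15), -35) = Mul(30, -35) = -1050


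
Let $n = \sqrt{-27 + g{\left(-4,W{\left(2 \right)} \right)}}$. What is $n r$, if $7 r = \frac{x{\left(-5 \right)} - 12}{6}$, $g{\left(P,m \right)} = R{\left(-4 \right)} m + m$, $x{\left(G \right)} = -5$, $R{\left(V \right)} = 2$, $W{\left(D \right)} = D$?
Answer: $- \frac{17 i \sqrt{21}}{42} \approx - 1.8549 i$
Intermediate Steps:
$g{\left(P,m \right)} = 3 m$ ($g{\left(P,m \right)} = 2 m + m = 3 m$)
$n = i \sqrt{21}$ ($n = \sqrt{-27 + 3 \cdot 2} = \sqrt{-27 + 6} = \sqrt{-21} = i \sqrt{21} \approx 4.5826 i$)
$r = - \frac{17}{42}$ ($r = \frac{\left(-5 - 12\right) \frac{1}{6}}{7} = \frac{\left(-17\right) \frac{1}{6}}{7} = \frac{1}{7} \left(- \frac{17}{6}\right) = - \frac{17}{42} \approx -0.40476$)
$n r = i \sqrt{21} \left(- \frac{17}{42}\right) = - \frac{17 i \sqrt{21}}{42}$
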